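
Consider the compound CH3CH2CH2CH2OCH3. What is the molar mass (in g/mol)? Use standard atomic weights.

88.15 g/mol

Atom tally by fragment:
  CH3 → C:1 H:3
  CH2 → C:1 H:2
  CH2 → C:1 H:2
  CH2OCH3 → C:2 H:5 O:1
Element totals:
  C: 5
  H: 12
  O: 1
Molecular formula: C5H12O.
  M = 5(12.011) + 12(1.008) + 15.999
    = 60.055 + 12.096 + 15.999 = 88.150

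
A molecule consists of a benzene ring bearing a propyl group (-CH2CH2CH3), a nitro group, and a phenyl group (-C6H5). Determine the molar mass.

Atom tally by fragment:
  benzene ring core → C:6 H:6
  (− 3 ring H displaced by substituents)
  + CH2CH2CH3 → C:3 H:7
  + NO2 → N:1 O:2
  + C6H5 → C:6 H:5
Element totals:
  C: 15
  H: 15
  N: 1
  O: 2
Molecular formula: C15H15NO2.
  M = 15(12.011) + 15(1.008) + 14.007 + 2(15.999)
    = 180.165 + 15.120 + 14.007 + 31.998 = 241.290

241.29 g/mol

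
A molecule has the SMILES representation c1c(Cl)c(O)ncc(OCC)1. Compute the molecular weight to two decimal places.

173.60 g/mol

Atom tally by fragment:
  pyridine ring core → C:5 H:5 N:1
  (− 3 ring H displaced by substituents)
  + Cl → Cl:1
  + OH → O:1 H:1
  + OC2H5 → C:2 H:5 O:1
Element totals:
  C: 7
  H: 8
  Cl: 1
  N: 1
  O: 2
Molecular formula: C7H8ClNO2.
  M = 7(12.011) + 8(1.008) + 35.45 + 14.007 + 2(15.999)
    = 84.077 + 8.064 + 35.450 + 14.007 + 31.998 = 173.596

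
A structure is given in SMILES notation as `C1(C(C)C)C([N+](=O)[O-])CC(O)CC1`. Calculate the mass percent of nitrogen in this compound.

Atom tally by fragment:
  cyclohexane ring core → C:6 H:12
  (− 3 ring H displaced by substituents)
  + CH(CH3)2 → C:3 H:7
  + NO2 → N:1 O:2
  + OH → O:1 H:1
Element totals:
  C: 9
  H: 17
  N: 1
  O: 3
Molecular formula: C9H17NO3.
Molar mass = 187.239 g/mol.
Mass from N: 1 × 14.007 = 14.007 g/mol.
%N = 14.007 / 187.239 × 100 = 7.48%.

7.48%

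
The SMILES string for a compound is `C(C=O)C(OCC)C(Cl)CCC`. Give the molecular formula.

Atom tally by fragment:
  OHCCH2 → C:2 H:3 O:1
  CH(OC2H5) → C:3 H:6 O:1
  CH(Cl) → C:1 H:1 Cl:1
  CH2 → C:1 H:2
  CH2 → C:1 H:2
  CH3 → C:1 H:3
Element totals:
  C: 9
  H: 17
  Cl: 1
  O: 2

C9H17ClO2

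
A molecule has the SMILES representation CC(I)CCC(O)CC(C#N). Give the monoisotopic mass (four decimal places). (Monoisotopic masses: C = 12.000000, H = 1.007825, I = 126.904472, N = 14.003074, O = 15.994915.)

267.0120

Atom tally by fragment:
  CH3 → C:1 H:3
  CH(I) → C:1 H:1 I:1
  CH2 → C:1 H:2
  CH2 → C:1 H:2
  CH(OH) → C:1 H:2 O:1
  CH2 → C:1 H:2
  CH2CN → C:2 H:2 N:1
Element totals:
  C: 8
  H: 14
  I: 1
  N: 1
  O: 1
Molecular formula: C8H14INO.
  M = 8(12.0) + 14(1.007825) + 126.904472 + 14.003074 + 15.994915
    = 96.000000 + 14.109550 + 126.904472 + 14.003074 + 15.994915 = 267.012011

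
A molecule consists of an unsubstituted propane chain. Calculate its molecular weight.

44.10 g/mol

Atom tally by fragment:
  CH3 → C:1 H:3
  CH2 → C:1 H:2
  CH3 → C:1 H:3
Element totals:
  C: 3
  H: 8
Molecular formula: C3H8.
  M = 3(12.011) + 8(1.008)
    = 36.033 + 8.064 = 44.097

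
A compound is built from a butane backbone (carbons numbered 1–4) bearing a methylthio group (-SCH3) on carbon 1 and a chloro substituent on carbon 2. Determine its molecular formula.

C5H11ClS

Atom tally by fragment:
  CH3SCH2 → C:2 H:5 S:1
  CH(Cl) → C:1 H:1 Cl:1
  CH2 → C:1 H:2
  CH3 → C:1 H:3
Element totals:
  C: 5
  H: 11
  Cl: 1
  S: 1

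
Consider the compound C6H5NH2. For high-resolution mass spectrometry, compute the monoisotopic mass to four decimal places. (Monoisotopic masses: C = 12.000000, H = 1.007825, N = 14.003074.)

Element totals:
  C: 6
  H: 7
  N: 1
Molecular formula: C6H7N.
  M = 6(12.0) + 7(1.007825) + 14.003074
    = 72.000000 + 7.054775 + 14.003074 = 93.057849

93.0578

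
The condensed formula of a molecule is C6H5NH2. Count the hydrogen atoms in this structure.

Atom tally by fragment:
  benzene ring core → C:6 H:6
  (− 1 ring H displaced by substituents)
  + NH2 → N:1 H:2
Element totals:
  C: 6
  H: 7
  N: 1

7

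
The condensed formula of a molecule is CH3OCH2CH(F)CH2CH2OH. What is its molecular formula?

Element totals:
  C: 5
  H: 11
  F: 1
  O: 2

C5H11FO2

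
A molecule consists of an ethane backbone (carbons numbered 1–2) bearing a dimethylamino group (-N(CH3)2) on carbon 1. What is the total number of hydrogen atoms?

11

Atom tally by fragment:
  (CH3)2NCH2 → C:3 H:8 N:1
  CH3 → C:1 H:3
Element totals:
  C: 4
  H: 11
  N: 1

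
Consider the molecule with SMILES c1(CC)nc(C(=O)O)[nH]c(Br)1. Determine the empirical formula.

Atom tally by fragment:
  imidazole ring core → C:3 H:4 N:2
  (− 3 ring H displaced by substituents)
  + C2H5 → C:2 H:5
  + COOH → C:1 H:1 O:2
  + Br → Br:1
Element totals:
  C: 6
  H: 7
  Br: 1
  N: 2
  O: 2
Molecular formula: C6H7BrN2O2.
gcd of subscripts (1, 6, 7, 2, 2) = 1, so the empirical formula equals the molecular formula.

C6H7BrN2O2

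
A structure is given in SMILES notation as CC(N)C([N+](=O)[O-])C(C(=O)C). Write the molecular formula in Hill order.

C6H12N2O3

Atom tally by fragment:
  CH3 → C:1 H:3
  CH(NH2) → C:1 H:3 N:1
  CH(NO2) → C:1 H:1 N:1 O:2
  CH2COCH3 → C:3 H:5 O:1
Element totals:
  C: 6
  H: 12
  N: 2
  O: 3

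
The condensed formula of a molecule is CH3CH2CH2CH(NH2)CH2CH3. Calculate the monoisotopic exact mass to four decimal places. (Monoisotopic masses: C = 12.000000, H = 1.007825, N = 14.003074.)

101.1204

Element totals:
  C: 6
  H: 15
  N: 1
Molecular formula: C6H15N.
  M = 6(12.0) + 15(1.007825) + 14.003074
    = 72.000000 + 15.117375 + 14.003074 = 101.120449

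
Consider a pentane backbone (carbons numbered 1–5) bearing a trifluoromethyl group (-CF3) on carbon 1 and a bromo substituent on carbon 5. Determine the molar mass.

219.04 g/mol

Atom tally by fragment:
  F3CCH2 → C:2 H:2 F:3
  CH2 → C:1 H:2
  CH2 → C:1 H:2
  CH2 → C:1 H:2
  CH2Br → C:1 H:2 Br:1
Element totals:
  C: 6
  H: 10
  Br: 1
  F: 3
Molecular formula: C6H10BrF3.
  M = 6(12.011) + 10(1.008) + 79.904 + 3(18.998)
    = 72.066 + 10.080 + 79.904 + 56.994 = 219.044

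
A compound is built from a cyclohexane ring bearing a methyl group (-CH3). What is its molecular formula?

Atom tally by fragment:
  cyclohexane ring core → C:6 H:12
  (− 1 ring H displaced by substituents)
  + CH3 → C:1 H:3
Element totals:
  C: 7
  H: 14

C7H14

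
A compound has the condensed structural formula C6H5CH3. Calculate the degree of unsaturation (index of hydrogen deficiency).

4

Element totals:
  C: 7
  H: 8
Molecular formula: C7H8.
DoU = (2C + 2 + N − H − X) / 2 = (2·7 + 2 + 0 − 8 − 0) / 2 = 4.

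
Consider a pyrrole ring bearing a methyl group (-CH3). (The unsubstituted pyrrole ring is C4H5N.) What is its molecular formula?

C5H7N

Atom tally by fragment:
  pyrrole ring core → C:4 H:5 N:1
  (− 1 ring H displaced by substituents)
  + CH3 → C:1 H:3
Element totals:
  C: 5
  H: 7
  N: 1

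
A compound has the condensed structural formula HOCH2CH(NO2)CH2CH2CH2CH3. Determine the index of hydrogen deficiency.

Atom tally by fragment:
  HOCH2 → C:1 H:3 O:1
  CH(NO2) → C:1 H:1 N:1 O:2
  CH2 → C:1 H:2
  CH2 → C:1 H:2
  CH2 → C:1 H:2
  CH3 → C:1 H:3
Element totals:
  C: 6
  H: 13
  N: 1
  O: 3
Molecular formula: C6H13NO3.
DoU = (2C + 2 + N − H − X) / 2 = (2·6 + 2 + 1 − 13 − 0) / 2 = 1.

1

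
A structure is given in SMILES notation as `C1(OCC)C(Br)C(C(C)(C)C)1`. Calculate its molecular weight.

221.14 g/mol

Atom tally by fragment:
  cyclopropane ring core → C:3 H:6
  (− 3 ring H displaced by substituents)
  + OC2H5 → C:2 H:5 O:1
  + Br → Br:1
  + C(CH3)3 → C:4 H:9
Element totals:
  C: 9
  H: 17
  Br: 1
  O: 1
Molecular formula: C9H17BrO.
  M = 9(12.011) + 17(1.008) + 79.904 + 15.999
    = 108.099 + 17.136 + 79.904 + 15.999 = 221.138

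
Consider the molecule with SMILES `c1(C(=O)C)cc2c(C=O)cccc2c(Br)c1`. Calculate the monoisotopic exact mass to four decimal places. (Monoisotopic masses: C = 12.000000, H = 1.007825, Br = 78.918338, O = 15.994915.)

275.9786

Atom tally by fragment:
  naphthalene ring system core → C:10 H:8
  (− 3 ring H displaced by substituents)
  + COCH3 → C:2 H:3 O:1
  + CHO → C:1 H:1 O:1
  + Br → Br:1
Element totals:
  C: 13
  H: 9
  Br: 1
  O: 2
Molecular formula: C13H9BrO2.
  M = 13(12.0) + 9(1.007825) + 78.918338 + 2(15.994915)
    = 156.000000 + 9.070425 + 78.918338 + 31.989830 = 275.978593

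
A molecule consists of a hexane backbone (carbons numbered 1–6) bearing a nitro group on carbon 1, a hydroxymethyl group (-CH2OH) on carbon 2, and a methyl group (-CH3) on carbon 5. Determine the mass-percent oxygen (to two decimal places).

Atom tally by fragment:
  O2NCH2 → C:1 H:2 N:1 O:2
  CH(CH2OH) → C:2 H:4 O:1
  CH2 → C:1 H:2
  CH2 → C:1 H:2
  CH(CH3) → C:2 H:4
  CH3 → C:1 H:3
Element totals:
  C: 8
  H: 17
  N: 1
  O: 3
Molecular formula: C8H17NO3.
Molar mass = 175.228 g/mol.
Mass from O: 3 × 15.999 = 47.997 g/mol.
%O = 47.997 / 175.228 × 100 = 27.39%.

27.39%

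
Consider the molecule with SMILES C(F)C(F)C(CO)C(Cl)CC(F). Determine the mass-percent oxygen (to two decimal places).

7.82%

Atom tally by fragment:
  FCH2 → C:1 H:2 F:1
  CH(F) → C:1 H:1 F:1
  CH(CH2OH) → C:2 H:4 O:1
  CH(Cl) → C:1 H:1 Cl:1
  CH2 → C:1 H:2
  CH2F → C:1 H:2 F:1
Element totals:
  C: 7
  H: 12
  Cl: 1
  F: 3
  O: 1
Molecular formula: C7H12ClF3O.
Molar mass = 204.616 g/mol.
Mass from O: 1 × 15.999 = 15.999 g/mol.
%O = 15.999 / 204.616 × 100 = 7.82%.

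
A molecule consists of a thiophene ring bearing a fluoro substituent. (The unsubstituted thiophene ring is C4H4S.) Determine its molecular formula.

Atom tally by fragment:
  thiophene ring core → C:4 H:4 S:1
  (− 1 ring H displaced by substituents)
  + F → F:1
Element totals:
  C: 4
  H: 3
  F: 1
  S: 1

C4H3FS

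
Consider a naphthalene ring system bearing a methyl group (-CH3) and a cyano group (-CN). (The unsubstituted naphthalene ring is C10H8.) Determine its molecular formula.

C12H9N

Atom tally by fragment:
  naphthalene ring system core → C:10 H:8
  (− 2 ring H displaced by substituents)
  + CH3 → C:1 H:3
  + CN → C:1 N:1
Element totals:
  C: 12
  H: 9
  N: 1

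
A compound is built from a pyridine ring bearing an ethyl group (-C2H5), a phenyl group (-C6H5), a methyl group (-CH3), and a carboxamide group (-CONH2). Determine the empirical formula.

C15H16N2O

Atom tally by fragment:
  pyridine ring core → C:5 H:5 N:1
  (− 4 ring H displaced by substituents)
  + C2H5 → C:2 H:5
  + C6H5 → C:6 H:5
  + CH3 → C:1 H:3
  + CONH2 → C:1 H:2 O:1 N:1
Element totals:
  C: 15
  H: 16
  N: 2
  O: 1
Molecular formula: C15H16N2O.
gcd of subscripts (15, 16, 2, 1) = 1, so the empirical formula equals the molecular formula.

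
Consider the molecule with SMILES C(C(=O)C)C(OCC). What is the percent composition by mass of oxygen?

Atom tally by fragment:
  CH3COCH2 → C:3 H:5 O:1
  CH2OC2H5 → C:3 H:7 O:1
Element totals:
  C: 6
  H: 12
  O: 2
Molecular formula: C6H12O2.
Molar mass = 116.160 g/mol.
Mass from O: 2 × 15.999 = 31.998 g/mol.
%O = 31.998 / 116.160 × 100 = 27.55%.

27.55%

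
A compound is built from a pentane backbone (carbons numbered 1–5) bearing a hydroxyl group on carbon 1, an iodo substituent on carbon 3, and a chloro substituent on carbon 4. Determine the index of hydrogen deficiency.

0

Atom tally by fragment:
  HOCH2 → C:1 H:3 O:1
  CH2 → C:1 H:2
  CH(I) → C:1 H:1 I:1
  CH(Cl) → C:1 H:1 Cl:1
  CH3 → C:1 H:3
Element totals:
  C: 5
  H: 10
  Cl: 1
  I: 1
  O: 1
Molecular formula: C5H10ClIO.
DoU = (2C + 2 + N − H − X) / 2 = (2·5 + 2 + 0 − 10 − 2) / 2 = 0.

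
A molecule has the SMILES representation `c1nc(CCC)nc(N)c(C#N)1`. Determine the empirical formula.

C4H5N2

Atom tally by fragment:
  pyrimidine ring core → C:4 H:4 N:2
  (− 3 ring H displaced by substituents)
  + CH2CH2CH3 → C:3 H:7
  + NH2 → N:1 H:2
  + CN → C:1 N:1
Element totals:
  C: 8
  H: 10
  N: 4
Molecular formula: C8H10N4.
gcd of subscripts = 2; dividing each by 2:
  C: 8/2 = 4
  H: 10/2 = 5
  N: 4/2 = 2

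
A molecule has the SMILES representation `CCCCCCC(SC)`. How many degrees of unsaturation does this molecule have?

0

Atom tally by fragment:
  CH3 → C:1 H:3
  CH2 → C:1 H:2
  CH2 → C:1 H:2
  CH2 → C:1 H:2
  CH2 → C:1 H:2
  CH2 → C:1 H:2
  CH2SCH3 → C:2 H:5 S:1
Element totals:
  C: 8
  H: 18
  S: 1
Molecular formula: C8H18S.
DoU = (2C + 2 + N − H − X) / 2 = (2·8 + 2 + 0 − 18 − 0) / 2 = 0.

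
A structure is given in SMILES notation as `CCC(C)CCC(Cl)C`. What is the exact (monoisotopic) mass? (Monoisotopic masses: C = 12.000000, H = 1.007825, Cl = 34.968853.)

148.1019

Atom tally by fragment:
  CH3 → C:1 H:3
  CH2 → C:1 H:2
  CH(CH3) → C:2 H:4
  CH2 → C:1 H:2
  CH2 → C:1 H:2
  CH(Cl) → C:1 H:1 Cl:1
  CH3 → C:1 H:3
Element totals:
  C: 8
  H: 17
  Cl: 1
Molecular formula: C8H17Cl.
  M = 8(12.0) + 17(1.007825) + 34.968853
    = 96.000000 + 17.133025 + 34.968853 = 148.101878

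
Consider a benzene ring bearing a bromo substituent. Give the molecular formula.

Atom tally by fragment:
  benzene ring core → C:6 H:6
  (− 1 ring H displaced by substituents)
  + Br → Br:1
Element totals:
  C: 6
  H: 5
  Br: 1

C6H5Br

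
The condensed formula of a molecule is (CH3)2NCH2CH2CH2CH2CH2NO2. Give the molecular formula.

C7H16N2O2

Atom tally by fragment:
  (CH3)2NCH2 → C:3 H:8 N:1
  CH2 → C:1 H:2
  CH2 → C:1 H:2
  CH2 → C:1 H:2
  CH2NO2 → C:1 H:2 N:1 O:2
Element totals:
  C: 7
  H: 16
  N: 2
  O: 2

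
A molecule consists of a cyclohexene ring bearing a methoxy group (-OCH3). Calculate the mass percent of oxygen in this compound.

Atom tally by fragment:
  cyclohexene ring core → C:6 H:10
  (− 1 ring H displaced by substituents)
  + OCH3 → C:1 H:3 O:1
Element totals:
  C: 7
  H: 12
  O: 1
Molecular formula: C7H12O.
Molar mass = 112.172 g/mol.
Mass from O: 1 × 15.999 = 15.999 g/mol.
%O = 15.999 / 112.172 × 100 = 14.26%.

14.26%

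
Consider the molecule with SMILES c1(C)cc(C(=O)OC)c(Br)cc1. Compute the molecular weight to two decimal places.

Atom tally by fragment:
  benzene ring core → C:6 H:6
  (− 3 ring H displaced by substituents)
  + CH3 → C:1 H:3
  + COOCH3 → C:2 H:3 O:2
  + Br → Br:1
Element totals:
  C: 9
  H: 9
  Br: 1
  O: 2
Molecular formula: C9H9BrO2.
  M = 9(12.011) + 9(1.008) + 79.904 + 2(15.999)
    = 108.099 + 9.072 + 79.904 + 31.998 = 229.073

229.07 g/mol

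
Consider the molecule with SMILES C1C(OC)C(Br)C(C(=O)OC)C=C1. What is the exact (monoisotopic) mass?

Atom tally by fragment:
  cyclohexene ring core → C:6 H:10
  (− 3 ring H displaced by substituents)
  + OCH3 → C:1 H:3 O:1
  + Br → Br:1
  + COOCH3 → C:2 H:3 O:2
Element totals:
  C: 9
  H: 13
  Br: 1
  O: 3
Molecular formula: C9H13BrO3.
  M = 9(12.0) + 13(1.007825) + 78.918338 + 3(15.994915)
    = 108.000000 + 13.101725 + 78.918338 + 47.984745 = 248.004808

248.0048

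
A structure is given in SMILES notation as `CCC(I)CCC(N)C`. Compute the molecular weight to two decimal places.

Atom tally by fragment:
  CH3 → C:1 H:3
  CH2 → C:1 H:2
  CH(I) → C:1 H:1 I:1
  CH2 → C:1 H:2
  CH2 → C:1 H:2
  CH(NH2) → C:1 H:3 N:1
  CH3 → C:1 H:3
Element totals:
  C: 7
  H: 16
  I: 1
  N: 1
Molecular formula: C7H16IN.
  M = 7(12.011) + 16(1.008) + 126.904 + 14.007
    = 84.077 + 16.128 + 126.904 + 14.007 = 241.116

241.12 g/mol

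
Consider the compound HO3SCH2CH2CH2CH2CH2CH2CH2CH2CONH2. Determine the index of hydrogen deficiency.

1

Atom tally by fragment:
  HO3SCH2 → C:1 H:3 S:1 O:3
  CH2 → C:1 H:2
  CH2 → C:1 H:2
  CH2 → C:1 H:2
  CH2 → C:1 H:2
  CH2 → C:1 H:2
  CH2 → C:1 H:2
  CH2CONH2 → C:2 H:4 O:1 N:1
Element totals:
  C: 9
  H: 19
  N: 1
  O: 4
  S: 1
Molecular formula: C9H19NO4S.
DoU = (2C + 2 + N − H − X) / 2 = (2·9 + 2 + 1 − 19 − 0) / 2 = 1.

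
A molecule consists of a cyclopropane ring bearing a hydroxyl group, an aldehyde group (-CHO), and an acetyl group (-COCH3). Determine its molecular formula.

C6H8O3

Atom tally by fragment:
  cyclopropane ring core → C:3 H:6
  (− 3 ring H displaced by substituents)
  + OH → O:1 H:1
  + CHO → C:1 H:1 O:1
  + COCH3 → C:2 H:3 O:1
Element totals:
  C: 6
  H: 8
  O: 3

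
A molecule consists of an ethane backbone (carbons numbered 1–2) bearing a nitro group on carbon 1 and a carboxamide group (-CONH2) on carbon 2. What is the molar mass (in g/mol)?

Atom tally by fragment:
  O2NCH2 → C:1 H:2 N:1 O:2
  CH2CONH2 → C:2 H:4 O:1 N:1
Element totals:
  C: 3
  H: 6
  N: 2
  O: 3
Molecular formula: C3H6N2O3.
  M = 3(12.011) + 6(1.008) + 2(14.007) + 3(15.999)
    = 36.033 + 6.048 + 28.014 + 47.997 = 118.092

118.09 g/mol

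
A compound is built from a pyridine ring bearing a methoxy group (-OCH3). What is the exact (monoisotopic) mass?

Atom tally by fragment:
  pyridine ring core → C:5 H:5 N:1
  (− 1 ring H displaced by substituents)
  + OCH3 → C:1 H:3 O:1
Element totals:
  C: 6
  H: 7
  N: 1
  O: 1
Molecular formula: C6H7NO.
  M = 6(12.0) + 7(1.007825) + 14.003074 + 15.994915
    = 72.000000 + 7.054775 + 14.003074 + 15.994915 = 109.052764

109.0528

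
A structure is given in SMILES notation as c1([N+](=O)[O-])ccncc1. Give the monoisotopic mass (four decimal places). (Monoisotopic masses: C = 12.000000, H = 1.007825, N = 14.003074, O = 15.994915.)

Atom tally by fragment:
  pyridine ring core → C:5 H:5 N:1
  (− 1 ring H displaced by substituents)
  + NO2 → N:1 O:2
Element totals:
  C: 5
  H: 4
  N: 2
  O: 2
Molecular formula: C5H4N2O2.
  M = 5(12.0) + 4(1.007825) + 2(14.003074) + 2(15.994915)
    = 60.000000 + 4.031300 + 28.006148 + 31.989830 = 124.027278

124.0273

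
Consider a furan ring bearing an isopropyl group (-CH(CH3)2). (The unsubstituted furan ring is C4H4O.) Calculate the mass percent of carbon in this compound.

76.33%

Atom tally by fragment:
  furan ring core → C:4 H:4 O:1
  (− 1 ring H displaced by substituents)
  + CH(CH3)2 → C:3 H:7
Element totals:
  C: 7
  H: 10
  O: 1
Molecular formula: C7H10O.
Molar mass = 110.156 g/mol.
Mass from C: 7 × 12.011 = 84.077 g/mol.
%C = 84.077 / 110.156 × 100 = 76.33%.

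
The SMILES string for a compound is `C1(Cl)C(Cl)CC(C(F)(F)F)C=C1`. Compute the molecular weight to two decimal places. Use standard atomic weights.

Atom tally by fragment:
  cyclohexene ring core → C:6 H:10
  (− 3 ring H displaced by substituents)
  + Cl → Cl:1
  + Cl → Cl:1
  + CF3 → C:1 F:3
Element totals:
  C: 7
  H: 7
  Cl: 2
  F: 3
Molecular formula: C7H7Cl2F3.
  M = 7(12.011) + 7(1.008) + 2(35.45) + 3(18.998)
    = 84.077 + 7.056 + 70.900 + 56.994 = 219.027

219.03 g/mol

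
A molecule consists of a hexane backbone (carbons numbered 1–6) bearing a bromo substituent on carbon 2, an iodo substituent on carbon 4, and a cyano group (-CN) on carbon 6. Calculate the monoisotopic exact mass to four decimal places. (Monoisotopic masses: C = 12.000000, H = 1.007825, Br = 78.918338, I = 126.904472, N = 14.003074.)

314.9120

Atom tally by fragment:
  CH3 → C:1 H:3
  CH(Br) → C:1 H:1 Br:1
  CH2 → C:1 H:2
  CH(I) → C:1 H:1 I:1
  CH2 → C:1 H:2
  CH2CN → C:2 H:2 N:1
Element totals:
  C: 7
  H: 11
  Br: 1
  I: 1
  N: 1
Molecular formula: C7H11BrIN.
  M = 7(12.0) + 11(1.007825) + 78.918338 + 126.904472 + 14.003074
    = 84.000000 + 11.086075 + 78.918338 + 126.904472 + 14.003074 = 314.911959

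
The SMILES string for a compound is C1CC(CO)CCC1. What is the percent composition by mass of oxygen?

Atom tally by fragment:
  cyclohexane ring core → C:6 H:12
  (− 1 ring H displaced by substituents)
  + CH2OH → C:1 H:3 O:1
Element totals:
  C: 7
  H: 14
  O: 1
Molecular formula: C7H14O.
Molar mass = 114.188 g/mol.
Mass from O: 1 × 15.999 = 15.999 g/mol.
%O = 15.999 / 114.188 × 100 = 14.01%.

14.01%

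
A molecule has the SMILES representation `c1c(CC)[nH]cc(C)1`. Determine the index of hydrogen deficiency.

Atom tally by fragment:
  pyrrole ring core → C:4 H:5 N:1
  (− 2 ring H displaced by substituents)
  + C2H5 → C:2 H:5
  + CH3 → C:1 H:3
Element totals:
  C: 7
  H: 11
  N: 1
Molecular formula: C7H11N.
DoU = (2C + 2 + N − H − X) / 2 = (2·7 + 2 + 1 − 11 − 0) / 2 = 3.

3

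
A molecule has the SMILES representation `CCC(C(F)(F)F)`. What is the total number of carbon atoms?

Atom tally by fragment:
  CH3 → C:1 H:3
  CH2 → C:1 H:2
  CH2CF3 → C:2 H:2 F:3
Element totals:
  C: 4
  H: 7
  F: 3

4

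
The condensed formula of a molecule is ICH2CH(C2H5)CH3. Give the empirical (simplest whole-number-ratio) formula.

Element totals:
  C: 5
  H: 11
  I: 1
Molecular formula: C5H11I.
gcd of subscripts (5, 11, 1) = 1, so the empirical formula equals the molecular formula.

C5H11I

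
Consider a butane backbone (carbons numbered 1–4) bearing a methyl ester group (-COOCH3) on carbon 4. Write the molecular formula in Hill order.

C6H12O2

Atom tally by fragment:
  CH3 → C:1 H:3
  CH2 → C:1 H:2
  CH2 → C:1 H:2
  CH2COOCH3 → C:3 H:5 O:2
Element totals:
  C: 6
  H: 12
  O: 2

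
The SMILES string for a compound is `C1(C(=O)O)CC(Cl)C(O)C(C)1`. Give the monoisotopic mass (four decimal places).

178.0397

Atom tally by fragment:
  cyclopentane ring core → C:5 H:10
  (− 4 ring H displaced by substituents)
  + COOH → C:1 H:1 O:2
  + Cl → Cl:1
  + OH → O:1 H:1
  + CH3 → C:1 H:3
Element totals:
  C: 7
  H: 11
  Cl: 1
  O: 3
Molecular formula: C7H11ClO3.
  M = 7(12.0) + 11(1.007825) + 34.968853 + 3(15.994915)
    = 84.000000 + 11.086075 + 34.968853 + 47.984745 = 178.039673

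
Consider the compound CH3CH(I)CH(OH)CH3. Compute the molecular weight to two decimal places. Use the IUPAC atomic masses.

Element totals:
  C: 4
  H: 9
  I: 1
  O: 1
Molecular formula: C4H9IO.
  M = 4(12.011) + 9(1.008) + 126.904 + 15.999
    = 48.044 + 9.072 + 126.904 + 15.999 = 200.019

200.02 g/mol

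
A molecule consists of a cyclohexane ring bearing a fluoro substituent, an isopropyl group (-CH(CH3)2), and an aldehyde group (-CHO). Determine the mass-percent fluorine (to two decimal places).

11.03%

Atom tally by fragment:
  cyclohexane ring core → C:6 H:12
  (− 3 ring H displaced by substituents)
  + F → F:1
  + CH(CH3)2 → C:3 H:7
  + CHO → C:1 H:1 O:1
Element totals:
  C: 10
  H: 17
  F: 1
  O: 1
Molecular formula: C10H17FO.
Molar mass = 172.243 g/mol.
Mass from F: 1 × 18.998 = 18.998 g/mol.
%F = 18.998 / 172.243 × 100 = 11.03%.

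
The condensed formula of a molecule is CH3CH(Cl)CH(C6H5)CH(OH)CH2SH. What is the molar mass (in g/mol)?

Element totals:
  C: 11
  H: 15
  Cl: 1
  O: 1
  S: 1
Molecular formula: C11H15ClOS.
  M = 11(12.011) + 15(1.008) + 35.45 + 15.999 + 32.06
    = 132.121 + 15.120 + 35.450 + 15.999 + 32.060 = 230.750

230.75 g/mol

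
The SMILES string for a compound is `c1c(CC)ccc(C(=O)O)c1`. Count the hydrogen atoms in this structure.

Atom tally by fragment:
  benzene ring core → C:6 H:6
  (− 2 ring H displaced by substituents)
  + C2H5 → C:2 H:5
  + COOH → C:1 H:1 O:2
Element totals:
  C: 9
  H: 10
  O: 2

10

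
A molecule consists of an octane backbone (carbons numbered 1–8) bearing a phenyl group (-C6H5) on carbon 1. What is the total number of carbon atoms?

14

Atom tally by fragment:
  C6H5CH2 → C:7 H:7
  CH2 → C:1 H:2
  CH2 → C:1 H:2
  CH2 → C:1 H:2
  CH2 → C:1 H:2
  CH2 → C:1 H:2
  CH2 → C:1 H:2
  CH3 → C:1 H:3
Element totals:
  C: 14
  H: 22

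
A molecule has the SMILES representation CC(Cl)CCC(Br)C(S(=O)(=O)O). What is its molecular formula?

C6H12BrClO3S

Atom tally by fragment:
  CH3 → C:1 H:3
  CH(Cl) → C:1 H:1 Cl:1
  CH2 → C:1 H:2
  CH2 → C:1 H:2
  CH(Br) → C:1 H:1 Br:1
  CH2SO3H → C:1 H:3 S:1 O:3
Element totals:
  C: 6
  H: 12
  Br: 1
  Cl: 1
  O: 3
  S: 1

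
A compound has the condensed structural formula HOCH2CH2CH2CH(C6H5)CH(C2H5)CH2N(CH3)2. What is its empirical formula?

Atom tally by fragment:
  HOCH2CH2 → C:2 H:5 O:1
  CH2 → C:1 H:2
  CH(C6H5) → C:7 H:6
  CH(C2H5) → C:3 H:6
  CH2N(CH3)2 → C:3 H:8 N:1
Element totals:
  C: 16
  H: 27
  N: 1
  O: 1
Molecular formula: C16H27NO.
gcd of subscripts (16, 27, 1, 1) = 1, so the empirical formula equals the molecular formula.

C16H27NO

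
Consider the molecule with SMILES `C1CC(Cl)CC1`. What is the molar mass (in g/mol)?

Atom tally by fragment:
  cyclopentane ring core → C:5 H:10
  (− 1 ring H displaced by substituents)
  + Cl → Cl:1
Element totals:
  C: 5
  H: 9
  Cl: 1
Molecular formula: C5H9Cl.
  M = 5(12.011) + 9(1.008) + 35.45
    = 60.055 + 9.072 + 35.450 = 104.577

104.58 g/mol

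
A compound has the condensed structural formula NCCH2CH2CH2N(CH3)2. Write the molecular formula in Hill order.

Element totals:
  C: 6
  H: 12
  N: 2

C6H12N2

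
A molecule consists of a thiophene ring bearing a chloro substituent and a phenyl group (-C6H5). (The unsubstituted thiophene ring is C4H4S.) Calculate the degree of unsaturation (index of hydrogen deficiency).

7

Atom tally by fragment:
  thiophene ring core → C:4 H:4 S:1
  (− 2 ring H displaced by substituents)
  + Cl → Cl:1
  + C6H5 → C:6 H:5
Element totals:
  C: 10
  H: 7
  Cl: 1
  S: 1
Molecular formula: C10H7ClS.
DoU = (2C + 2 + N − H − X) / 2 = (2·10 + 2 + 0 − 7 − 1) / 2 = 7.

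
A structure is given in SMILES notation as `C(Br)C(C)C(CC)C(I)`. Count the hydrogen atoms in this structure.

14

Atom tally by fragment:
  BrCH2 → C:1 H:2 Br:1
  CH(CH3) → C:2 H:4
  CH(C2H5) → C:3 H:6
  CH2I → C:1 H:2 I:1
Element totals:
  C: 7
  H: 14
  Br: 1
  I: 1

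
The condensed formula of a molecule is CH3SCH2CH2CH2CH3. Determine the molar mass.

104.21 g/mol

Atom tally by fragment:
  CH3SCH2 → C:2 H:5 S:1
  CH2 → C:1 H:2
  CH2 → C:1 H:2
  CH3 → C:1 H:3
Element totals:
  C: 5
  H: 12
  S: 1
Molecular formula: C5H12S.
  M = 5(12.011) + 12(1.008) + 32.06
    = 60.055 + 12.096 + 32.060 = 104.211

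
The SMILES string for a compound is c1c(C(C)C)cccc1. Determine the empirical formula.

Atom tally by fragment:
  benzene ring core → C:6 H:6
  (− 1 ring H displaced by substituents)
  + CH(CH3)2 → C:3 H:7
Element totals:
  C: 9
  H: 12
Molecular formula: C9H12.
gcd of subscripts = 3; dividing each by 3:
  C: 9/3 = 3
  H: 12/3 = 4

C3H4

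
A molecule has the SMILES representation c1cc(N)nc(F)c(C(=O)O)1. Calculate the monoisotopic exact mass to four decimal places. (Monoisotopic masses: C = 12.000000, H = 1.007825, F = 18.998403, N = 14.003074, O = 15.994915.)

156.0335

Atom tally by fragment:
  pyridine ring core → C:5 H:5 N:1
  (− 3 ring H displaced by substituents)
  + NH2 → N:1 H:2
  + F → F:1
  + COOH → C:1 H:1 O:2
Element totals:
  C: 6
  H: 5
  F: 1
  N: 2
  O: 2
Molecular formula: C6H5FN2O2.
  M = 6(12.0) + 5(1.007825) + 18.998403 + 2(14.003074) + 2(15.994915)
    = 72.000000 + 5.039125 + 18.998403 + 28.006148 + 31.989830 = 156.033506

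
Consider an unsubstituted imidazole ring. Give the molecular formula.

Atom tally by fragment:
  imidazole ring core → C:3 H:4 N:2
Element totals:
  C: 3
  H: 4
  N: 2

C3H4N2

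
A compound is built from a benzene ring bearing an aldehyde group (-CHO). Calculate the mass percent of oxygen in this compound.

Atom tally by fragment:
  benzene ring core → C:6 H:6
  (− 1 ring H displaced by substituents)
  + CHO → C:1 H:1 O:1
Element totals:
  C: 7
  H: 6
  O: 1
Molecular formula: C7H6O.
Molar mass = 106.124 g/mol.
Mass from O: 1 × 15.999 = 15.999 g/mol.
%O = 15.999 / 106.124 × 100 = 15.08%.

15.08%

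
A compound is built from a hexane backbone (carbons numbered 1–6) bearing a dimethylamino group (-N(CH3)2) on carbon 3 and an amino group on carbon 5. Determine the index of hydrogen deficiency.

Atom tally by fragment:
  CH3 → C:1 H:3
  CH2 → C:1 H:2
  CH(N(CH3)2) → C:3 H:7 N:1
  CH2 → C:1 H:2
  CH(NH2) → C:1 H:3 N:1
  CH3 → C:1 H:3
Element totals:
  C: 8
  H: 20
  N: 2
Molecular formula: C8H20N2.
DoU = (2C + 2 + N − H − X) / 2 = (2·8 + 2 + 2 − 20 − 0) / 2 = 0.

0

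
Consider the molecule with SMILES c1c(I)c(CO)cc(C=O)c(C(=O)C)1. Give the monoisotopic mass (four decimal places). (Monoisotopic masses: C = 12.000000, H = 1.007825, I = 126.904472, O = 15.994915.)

Atom tally by fragment:
  benzene ring core → C:6 H:6
  (− 4 ring H displaced by substituents)
  + I → I:1
  + CH2OH → C:1 H:3 O:1
  + CHO → C:1 H:1 O:1
  + COCH3 → C:2 H:3 O:1
Element totals:
  C: 10
  H: 9
  I: 1
  O: 3
Molecular formula: C10H9IO3.
  M = 10(12.0) + 9(1.007825) + 126.904472 + 3(15.994915)
    = 120.000000 + 9.070425 + 126.904472 + 47.984745 = 303.959642

303.9596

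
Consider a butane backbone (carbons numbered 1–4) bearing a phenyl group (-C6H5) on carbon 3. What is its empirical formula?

Atom tally by fragment:
  CH3 → C:1 H:3
  CH2 → C:1 H:2
  CH(C6H5) → C:7 H:6
  CH3 → C:1 H:3
Element totals:
  C: 10
  H: 14
Molecular formula: C10H14.
gcd of subscripts = 2; dividing each by 2:
  C: 10/2 = 5
  H: 14/2 = 7

C5H7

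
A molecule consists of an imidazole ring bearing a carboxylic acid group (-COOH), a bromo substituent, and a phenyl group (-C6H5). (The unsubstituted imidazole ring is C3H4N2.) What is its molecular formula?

C10H7BrN2O2

Atom tally by fragment:
  imidazole ring core → C:3 H:4 N:2
  (− 3 ring H displaced by substituents)
  + COOH → C:1 H:1 O:2
  + Br → Br:1
  + C6H5 → C:6 H:5
Element totals:
  C: 10
  H: 7
  Br: 1
  N: 2
  O: 2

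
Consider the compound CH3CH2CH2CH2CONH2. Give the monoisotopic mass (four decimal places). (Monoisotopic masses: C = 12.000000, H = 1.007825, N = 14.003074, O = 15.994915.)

Element totals:
  C: 5
  H: 11
  N: 1
  O: 1
Molecular formula: C5H11NO.
  M = 5(12.0) + 11(1.007825) + 14.003074 + 15.994915
    = 60.000000 + 11.086075 + 14.003074 + 15.994915 = 101.084064

101.0841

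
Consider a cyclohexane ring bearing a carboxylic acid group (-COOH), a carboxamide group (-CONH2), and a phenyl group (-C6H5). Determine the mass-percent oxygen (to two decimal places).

Atom tally by fragment:
  cyclohexane ring core → C:6 H:12
  (− 3 ring H displaced by substituents)
  + COOH → C:1 H:1 O:2
  + CONH2 → C:1 H:2 O:1 N:1
  + C6H5 → C:6 H:5
Element totals:
  C: 14
  H: 17
  N: 1
  O: 3
Molecular formula: C14H17NO3.
Molar mass = 247.294 g/mol.
Mass from O: 3 × 15.999 = 47.997 g/mol.
%O = 47.997 / 247.294 × 100 = 19.41%.

19.41%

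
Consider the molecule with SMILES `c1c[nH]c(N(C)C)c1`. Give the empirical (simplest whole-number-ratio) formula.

Atom tally by fragment:
  pyrrole ring core → C:4 H:5 N:1
  (− 1 ring H displaced by substituents)
  + N(CH3)2 → N:1 C:2 H:6
Element totals:
  C: 6
  H: 10
  N: 2
Molecular formula: C6H10N2.
gcd of subscripts = 2; dividing each by 2:
  C: 6/2 = 3
  H: 10/2 = 5
  N: 2/2 = 1

C3H5N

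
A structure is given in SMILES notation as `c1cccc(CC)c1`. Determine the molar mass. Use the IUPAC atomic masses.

106.17 g/mol

Atom tally by fragment:
  benzene ring core → C:6 H:6
  (− 1 ring H displaced by substituents)
  + C2H5 → C:2 H:5
Element totals:
  C: 8
  H: 10
Molecular formula: C8H10.
  M = 8(12.011) + 10(1.008)
    = 96.088 + 10.080 = 106.168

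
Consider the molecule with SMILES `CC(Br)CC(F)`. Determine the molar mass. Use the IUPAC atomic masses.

Atom tally by fragment:
  CH3 → C:1 H:3
  CH(Br) → C:1 H:1 Br:1
  CH2 → C:1 H:2
  CH2F → C:1 H:2 F:1
Element totals:
  C: 4
  H: 8
  Br: 1
  F: 1
Molecular formula: C4H8BrF.
  M = 4(12.011) + 8(1.008) + 79.904 + 18.998
    = 48.044 + 8.064 + 79.904 + 18.998 = 155.010

155.01 g/mol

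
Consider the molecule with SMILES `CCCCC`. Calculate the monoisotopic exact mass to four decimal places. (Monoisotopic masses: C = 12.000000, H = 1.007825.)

72.0939

Atom tally by fragment:
  CH3 → C:1 H:3
  CH2 → C:1 H:2
  CH2 → C:1 H:2
  CH2 → C:1 H:2
  CH3 → C:1 H:3
Element totals:
  C: 5
  H: 12
Molecular formula: C5H12.
  M = 5(12.0) + 12(1.007825)
    = 60.000000 + 12.093900 = 72.093900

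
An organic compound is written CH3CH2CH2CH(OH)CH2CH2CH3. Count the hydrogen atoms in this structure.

Element totals:
  C: 7
  H: 16
  O: 1

16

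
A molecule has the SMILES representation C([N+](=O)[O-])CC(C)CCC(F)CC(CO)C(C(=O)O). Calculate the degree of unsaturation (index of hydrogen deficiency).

Atom tally by fragment:
  O2NCH2 → C:1 H:2 N:1 O:2
  CH2 → C:1 H:2
  CH(CH3) → C:2 H:4
  CH2 → C:1 H:2
  CH2 → C:1 H:2
  CH(F) → C:1 H:1 F:1
  CH2 → C:1 H:2
  CH(CH2OH) → C:2 H:4 O:1
  CH2COOH → C:2 H:3 O:2
Element totals:
  C: 12
  H: 22
  F: 1
  N: 1
  O: 5
Molecular formula: C12H22FNO5.
DoU = (2C + 2 + N − H − X) / 2 = (2·12 + 2 + 1 − 22 − 1) / 2 = 2.

2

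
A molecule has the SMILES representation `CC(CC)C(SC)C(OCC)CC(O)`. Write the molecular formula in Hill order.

C11H24O2S

Atom tally by fragment:
  CH3 → C:1 H:3
  CH(C2H5) → C:3 H:6
  CH(SCH3) → C:2 H:4 S:1
  CH(OC2H5) → C:3 H:6 O:1
  CH2 → C:1 H:2
  CH2OH → C:1 H:3 O:1
Element totals:
  C: 11
  H: 24
  O: 2
  S: 1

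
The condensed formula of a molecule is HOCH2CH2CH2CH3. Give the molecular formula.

Atom tally by fragment:
  HOCH2CH2 → C:2 H:5 O:1
  CH2 → C:1 H:2
  CH3 → C:1 H:3
Element totals:
  C: 4
  H: 10
  O: 1

C4H10O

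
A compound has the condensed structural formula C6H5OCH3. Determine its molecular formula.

C7H8O

Element totals:
  C: 7
  H: 8
  O: 1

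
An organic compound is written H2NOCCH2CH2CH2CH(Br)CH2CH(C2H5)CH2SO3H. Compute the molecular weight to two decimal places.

330.24 g/mol

Atom tally by fragment:
  H2NOCCH2 → C:2 H:4 O:1 N:1
  CH2 → C:1 H:2
  CH2 → C:1 H:2
  CH(Br) → C:1 H:1 Br:1
  CH2 → C:1 H:2
  CH(C2H5) → C:3 H:6
  CH2SO3H → C:1 H:3 S:1 O:3
Element totals:
  C: 10
  H: 20
  Br: 1
  N: 1
  O: 4
  S: 1
Molecular formula: C10H20BrNO4S.
  M = 10(12.011) + 20(1.008) + 79.904 + 14.007 + 4(15.999) + 32.06
    = 120.110 + 20.160 + 79.904 + 14.007 + 63.996 + 32.060 = 330.237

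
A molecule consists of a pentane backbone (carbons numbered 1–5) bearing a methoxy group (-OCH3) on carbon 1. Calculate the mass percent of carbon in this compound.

Atom tally by fragment:
  CH3OCH2 → C:2 H:5 O:1
  CH2 → C:1 H:2
  CH2 → C:1 H:2
  CH2 → C:1 H:2
  CH3 → C:1 H:3
Element totals:
  C: 6
  H: 14
  O: 1
Molecular formula: C6H14O.
Molar mass = 102.177 g/mol.
Mass from C: 6 × 12.011 = 72.066 g/mol.
%C = 72.066 / 102.177 × 100 = 70.53%.

70.53%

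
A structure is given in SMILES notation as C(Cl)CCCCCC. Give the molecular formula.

Atom tally by fragment:
  ClCH2 → C:1 H:2 Cl:1
  CH2 → C:1 H:2
  CH2 → C:1 H:2
  CH2 → C:1 H:2
  CH2 → C:1 H:2
  CH2 → C:1 H:2
  CH3 → C:1 H:3
Element totals:
  C: 7
  H: 15
  Cl: 1

C7H15Cl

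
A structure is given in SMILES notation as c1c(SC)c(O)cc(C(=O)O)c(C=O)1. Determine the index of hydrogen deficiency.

6

Atom tally by fragment:
  benzene ring core → C:6 H:6
  (− 4 ring H displaced by substituents)
  + SCH3 → C:1 H:3 S:1
  + OH → O:1 H:1
  + COOH → C:1 H:1 O:2
  + CHO → C:1 H:1 O:1
Element totals:
  C: 9
  H: 8
  O: 4
  S: 1
Molecular formula: C9H8O4S.
DoU = (2C + 2 + N − H − X) / 2 = (2·9 + 2 + 0 − 8 − 0) / 2 = 6.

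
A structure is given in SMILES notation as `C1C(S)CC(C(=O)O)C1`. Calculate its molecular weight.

146.20 g/mol

Atom tally by fragment:
  cyclopentane ring core → C:5 H:10
  (− 2 ring H displaced by substituents)
  + SH → S:1 H:1
  + COOH → C:1 H:1 O:2
Element totals:
  C: 6
  H: 10
  O: 2
  S: 1
Molecular formula: C6H10O2S.
  M = 6(12.011) + 10(1.008) + 2(15.999) + 32.06
    = 72.066 + 10.080 + 31.998 + 32.060 = 146.204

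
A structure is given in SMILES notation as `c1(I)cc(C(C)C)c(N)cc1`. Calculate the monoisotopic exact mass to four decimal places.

Atom tally by fragment:
  benzene ring core → C:6 H:6
  (− 3 ring H displaced by substituents)
  + I → I:1
  + CH(CH3)2 → C:3 H:7
  + NH2 → N:1 H:2
Element totals:
  C: 9
  H: 12
  I: 1
  N: 1
Molecular formula: C9H12IN.
  M = 9(12.0) + 12(1.007825) + 126.904472 + 14.003074
    = 108.000000 + 12.093900 + 126.904472 + 14.003074 = 261.001446

261.0014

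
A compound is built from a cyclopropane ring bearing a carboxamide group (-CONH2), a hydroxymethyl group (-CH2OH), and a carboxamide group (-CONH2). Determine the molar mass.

Atom tally by fragment:
  cyclopropane ring core → C:3 H:6
  (− 3 ring H displaced by substituents)
  + CONH2 → C:1 H:2 O:1 N:1
  + CH2OH → C:1 H:3 O:1
  + CONH2 → C:1 H:2 O:1 N:1
Element totals:
  C: 6
  H: 10
  N: 2
  O: 3
Molecular formula: C6H10N2O3.
  M = 6(12.011) + 10(1.008) + 2(14.007) + 3(15.999)
    = 72.066 + 10.080 + 28.014 + 47.997 = 158.157

158.16 g/mol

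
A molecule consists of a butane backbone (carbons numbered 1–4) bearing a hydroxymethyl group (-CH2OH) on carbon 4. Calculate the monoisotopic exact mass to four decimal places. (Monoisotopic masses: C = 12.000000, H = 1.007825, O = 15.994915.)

88.0888

Atom tally by fragment:
  CH3 → C:1 H:3
  CH2 → C:1 H:2
  CH2 → C:1 H:2
  CH2CH2OH → C:2 H:5 O:1
Element totals:
  C: 5
  H: 12
  O: 1
Molecular formula: C5H12O.
  M = 5(12.0) + 12(1.007825) + 15.994915
    = 60.000000 + 12.093900 + 15.994915 = 88.088815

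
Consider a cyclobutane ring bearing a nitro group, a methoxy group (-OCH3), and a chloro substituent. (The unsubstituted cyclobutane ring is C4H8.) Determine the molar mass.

Atom tally by fragment:
  cyclobutane ring core → C:4 H:8
  (− 3 ring H displaced by substituents)
  + NO2 → N:1 O:2
  + OCH3 → C:1 H:3 O:1
  + Cl → Cl:1
Element totals:
  C: 5
  H: 8
  Cl: 1
  N: 1
  O: 3
Molecular formula: C5H8ClNO3.
  M = 5(12.011) + 8(1.008) + 35.45 + 14.007 + 3(15.999)
    = 60.055 + 8.064 + 35.450 + 14.007 + 47.997 = 165.573

165.57 g/mol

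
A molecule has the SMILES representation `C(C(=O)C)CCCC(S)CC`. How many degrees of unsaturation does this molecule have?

1

Atom tally by fragment:
  CH3COCH2 → C:3 H:5 O:1
  CH2 → C:1 H:2
  CH2 → C:1 H:2
  CH2 → C:1 H:2
  CH(SH) → C:1 H:2 S:1
  CH2 → C:1 H:2
  CH3 → C:1 H:3
Element totals:
  C: 9
  H: 18
  O: 1
  S: 1
Molecular formula: C9H18OS.
DoU = (2C + 2 + N − H − X) / 2 = (2·9 + 2 + 0 − 18 − 0) / 2 = 1.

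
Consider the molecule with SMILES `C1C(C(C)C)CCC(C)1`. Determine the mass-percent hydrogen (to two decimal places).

Atom tally by fragment:
  cyclopentane ring core → C:5 H:10
  (− 2 ring H displaced by substituents)
  + CH(CH3)2 → C:3 H:7
  + CH3 → C:1 H:3
Element totals:
  C: 9
  H: 18
Molecular formula: C9H18.
Molar mass = 126.243 g/mol.
Mass from H: 18 × 1.008 = 18.144 g/mol.
%H = 18.144 / 126.243 × 100 = 14.37%.

14.37%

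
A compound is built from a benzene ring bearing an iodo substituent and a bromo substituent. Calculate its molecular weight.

Atom tally by fragment:
  benzene ring core → C:6 H:6
  (− 2 ring H displaced by substituents)
  + I → I:1
  + Br → Br:1
Element totals:
  C: 6
  H: 4
  Br: 1
  I: 1
Molecular formula: C6H4BrI.
  M = 6(12.011) + 4(1.008) + 79.904 + 126.904
    = 72.066 + 4.032 + 79.904 + 126.904 = 282.906

282.91 g/mol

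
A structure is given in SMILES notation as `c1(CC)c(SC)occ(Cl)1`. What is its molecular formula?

C7H9ClOS

Atom tally by fragment:
  furan ring core → C:4 H:4 O:1
  (− 3 ring H displaced by substituents)
  + C2H5 → C:2 H:5
  + SCH3 → C:1 H:3 S:1
  + Cl → Cl:1
Element totals:
  C: 7
  H: 9
  Cl: 1
  O: 1
  S: 1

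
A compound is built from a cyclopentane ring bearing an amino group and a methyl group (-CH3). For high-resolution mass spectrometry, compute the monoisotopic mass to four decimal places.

99.1048

Atom tally by fragment:
  cyclopentane ring core → C:5 H:10
  (− 2 ring H displaced by substituents)
  + NH2 → N:1 H:2
  + CH3 → C:1 H:3
Element totals:
  C: 6
  H: 13
  N: 1
Molecular formula: C6H13N.
  M = 6(12.0) + 13(1.007825) + 14.003074
    = 72.000000 + 13.101725 + 14.003074 = 99.104799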